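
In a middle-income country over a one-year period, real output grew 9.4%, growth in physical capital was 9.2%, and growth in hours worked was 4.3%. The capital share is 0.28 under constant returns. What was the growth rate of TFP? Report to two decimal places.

3.73%

Labor's share = 1 − 0.28 = 0.72.
Physical capital: 0.28 × 9.2 = 2.576 pp.
Hours worked: 0.72 × 4.3 = 3.096 pp.
TFP growth = 9.4 − 5.672 = 3.728%.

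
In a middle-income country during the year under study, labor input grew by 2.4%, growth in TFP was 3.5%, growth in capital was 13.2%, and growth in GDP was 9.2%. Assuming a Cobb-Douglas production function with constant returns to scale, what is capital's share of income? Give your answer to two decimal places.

0.31

gY = gA + α·gK + (1−α)·gL, so gY − gA − gL = α(gK − gL).
9.2 − 3.5 − 2.4 = α × (13.2 − 2.4).
3.3 = 10.8 α, so α = 0.3056.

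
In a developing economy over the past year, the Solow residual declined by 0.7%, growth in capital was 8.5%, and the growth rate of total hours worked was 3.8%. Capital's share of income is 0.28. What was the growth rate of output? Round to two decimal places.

Output grew 4.42%.

Labor's share = 1 − 0.28 = 0.72.
Capital: 0.28 × 8.5 = 2.38 pp.
Total hours worked: 0.72 × 3.8 = 2.736 pp.
Output growth = -0.7 + 5.116 = 4.416%.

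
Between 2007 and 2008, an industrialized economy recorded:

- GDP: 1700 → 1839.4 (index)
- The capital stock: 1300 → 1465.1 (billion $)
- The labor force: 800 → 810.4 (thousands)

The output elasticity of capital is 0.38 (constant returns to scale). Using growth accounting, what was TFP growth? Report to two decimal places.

GDP growth = (1839.4 − 1700) / 1700 = 8.2%.
The capital stock growth = (1465.1 − 1300) / 1300 = 12.7%.
The labor force growth = (810.4 − 800) / 800 = 1.3%.
Labor's share = 1 − 0.38 = 0.62.
The capital stock: 0.38 × 12.7 = 4.826 pp.
The labor force: 0.62 × 1.3 = 0.806 pp.
TFP growth = 8.2 − 5.632 = 2.568%.

2.57%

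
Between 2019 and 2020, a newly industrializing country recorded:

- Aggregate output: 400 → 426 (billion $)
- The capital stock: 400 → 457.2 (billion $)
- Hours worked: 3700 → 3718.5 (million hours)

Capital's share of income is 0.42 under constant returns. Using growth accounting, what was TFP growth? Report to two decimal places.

Aggregate output growth = (426 − 400) / 400 = 6.5%.
The capital stock growth = (457.2 − 400) / 400 = 14.3%.
Hours worked growth = (3718.5 − 3700) / 3700 = 0.5%.
Labor's share = 1 − 0.42 = 0.58.
The capital stock: 0.42 × 14.3 = 6.006 pp.
Hours worked: 0.58 × 0.5 = 0.29 pp.
TFP growth = 6.5 − 6.296 = 0.204%.

TFP growth was 0.20%.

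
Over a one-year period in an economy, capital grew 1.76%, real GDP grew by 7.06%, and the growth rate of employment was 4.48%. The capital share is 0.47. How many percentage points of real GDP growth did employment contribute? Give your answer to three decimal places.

Labor's share = 1 − 0.47 = 0.53.
Contribution = share × growth = 0.53 × 4.48 = 2.3744 pp.

2.374 pp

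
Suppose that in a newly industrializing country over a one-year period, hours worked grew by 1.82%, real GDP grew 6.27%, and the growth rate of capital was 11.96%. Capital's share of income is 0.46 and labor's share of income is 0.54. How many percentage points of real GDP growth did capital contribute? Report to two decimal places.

5.50

Contribution = share × growth = 0.46 × 11.96 = 5.5016 pp.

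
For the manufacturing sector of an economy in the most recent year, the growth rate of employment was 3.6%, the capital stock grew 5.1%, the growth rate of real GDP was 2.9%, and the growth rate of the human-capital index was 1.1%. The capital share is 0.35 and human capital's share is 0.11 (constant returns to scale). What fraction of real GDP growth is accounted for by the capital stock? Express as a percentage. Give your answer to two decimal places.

The capital stock contributed 0.35 × 5.1 = 1.785 pp.
Share of growth = 1.785 / 2.9 × 100 = 61.5517%.

The capital stock accounted for 61.55% of growth.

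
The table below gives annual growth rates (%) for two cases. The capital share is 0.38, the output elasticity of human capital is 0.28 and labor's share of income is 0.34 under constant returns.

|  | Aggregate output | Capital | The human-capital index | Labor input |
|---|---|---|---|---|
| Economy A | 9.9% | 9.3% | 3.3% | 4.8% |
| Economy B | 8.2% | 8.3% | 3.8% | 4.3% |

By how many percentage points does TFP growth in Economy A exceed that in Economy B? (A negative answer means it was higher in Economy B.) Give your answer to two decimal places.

1.29 percentage points

Labor's share = 1 − 0.38 − 0.28 = 0.34.
Economy A: TFP = 9.9 − 3.534 − 0.924 − 1.632 = 3.81%.
Economy B: TFP = 8.2 − 3.154 − 1.064 − 1.462 = 2.52%.
Difference = 3.81 − (2.52) = 1.29 pp.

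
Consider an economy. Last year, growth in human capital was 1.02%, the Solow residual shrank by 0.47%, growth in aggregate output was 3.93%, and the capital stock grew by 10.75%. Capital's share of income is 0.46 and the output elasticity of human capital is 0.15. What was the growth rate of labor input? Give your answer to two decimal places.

-1.79%

Labor's share = 1 − 0.46 − 0.15 = 0.39.
gY = gA + 0.46×10.75 + 0.15×1.02 + 0.39×g.
0.39×g = 3.93 + 0.47 − 5.098 = -0.698.
g = -0.698 / 0.39 = -1.7897%.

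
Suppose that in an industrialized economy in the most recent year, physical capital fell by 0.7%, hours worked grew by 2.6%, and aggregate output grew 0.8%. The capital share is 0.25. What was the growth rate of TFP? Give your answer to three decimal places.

-0.975%

Labor's share = 1 − 0.25 = 0.75.
Physical capital: 0.25 × (-0.7) = -0.175 pp.
Hours worked: 0.75 × 2.6 = 1.95 pp.
TFP growth = 0.8 − 1.775 = -0.975%.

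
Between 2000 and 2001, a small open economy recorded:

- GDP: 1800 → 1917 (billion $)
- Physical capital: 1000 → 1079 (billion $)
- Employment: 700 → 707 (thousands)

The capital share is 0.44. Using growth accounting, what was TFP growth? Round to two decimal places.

GDP growth = (1917 − 1800) / 1800 = 6.5%.
Physical capital growth = (1079 − 1000) / 1000 = 7.9%.
Employment growth = (707 − 700) / 700 = 1%.
Labor's share = 1 − 0.44 = 0.56.
Physical capital: 0.44 × 7.9 = 3.476 pp.
Employment: 0.56 × 1 = 0.56 pp.
TFP growth = 6.5 − 4.036 = 2.464%.

2.46%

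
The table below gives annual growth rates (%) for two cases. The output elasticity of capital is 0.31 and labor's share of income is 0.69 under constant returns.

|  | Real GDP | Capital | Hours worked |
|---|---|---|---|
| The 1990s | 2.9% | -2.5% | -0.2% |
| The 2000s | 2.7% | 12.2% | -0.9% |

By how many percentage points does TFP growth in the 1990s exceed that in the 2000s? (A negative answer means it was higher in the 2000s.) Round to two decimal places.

Labor's share = 1 − 0.31 = 0.69.
The 1990s: TFP = 2.9 + 0.775 + 0.138 = 3.813%.
The 2000s: TFP = 2.7 − 3.782 + 0.621 = -0.461%.
Difference = 3.813 − (-0.461) = 4.274 pp.

4.27 percentage points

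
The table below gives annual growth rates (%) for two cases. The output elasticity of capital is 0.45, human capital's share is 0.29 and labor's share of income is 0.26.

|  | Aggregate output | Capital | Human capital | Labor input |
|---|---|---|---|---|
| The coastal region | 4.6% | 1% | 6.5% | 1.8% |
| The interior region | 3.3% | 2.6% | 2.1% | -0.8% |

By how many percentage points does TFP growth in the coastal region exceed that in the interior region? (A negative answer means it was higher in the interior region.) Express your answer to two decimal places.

0.07 percentage points

Labor's share = 1 − 0.45 − 0.29 = 0.26.
The coastal region: TFP = 4.6 − 0.45 − 1.885 − 0.468 = 1.797%.
The interior region: TFP = 3.3 − 1.17 − 0.609 + 0.208 = 1.729%.
Difference = 1.797 − (1.729) = 0.068 pp.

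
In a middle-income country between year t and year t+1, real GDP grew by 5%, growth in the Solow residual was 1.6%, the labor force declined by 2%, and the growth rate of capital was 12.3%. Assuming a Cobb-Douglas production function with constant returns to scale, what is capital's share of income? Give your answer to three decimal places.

gY = gA + α·gK + (1−α)·gL, so gY − gA − gL = α(gK − gL).
5 − 1.6 + 2 = α × (12.3 − (-2)).
5.4 = 14.3 α, so α = 0.37762.

α = 0.378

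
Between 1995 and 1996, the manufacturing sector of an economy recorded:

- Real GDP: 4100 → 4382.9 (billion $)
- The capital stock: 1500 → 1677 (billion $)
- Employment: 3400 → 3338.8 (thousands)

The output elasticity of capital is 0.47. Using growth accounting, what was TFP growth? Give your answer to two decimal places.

TFP grew 2.31%.

Real GDP growth = (4382.9 − 4100) / 4100 = 6.9%.
The capital stock growth = (1677 − 1500) / 1500 = 11.8%.
Employment growth = (3338.8 − 3400) / 3400 = -1.8%.
Labor's share = 1 − 0.47 = 0.53.
The capital stock: 0.47 × 11.8 = 5.546 pp.
Employment: 0.53 × (-1.8) = -0.954 pp.
TFP growth = 6.9 − 4.592 = 2.308%.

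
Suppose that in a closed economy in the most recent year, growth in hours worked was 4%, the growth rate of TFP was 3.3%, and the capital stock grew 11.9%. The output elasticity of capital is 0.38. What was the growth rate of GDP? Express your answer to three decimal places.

Labor's share = 1 − 0.38 = 0.62.
The capital stock: 0.38 × 11.9 = 4.522 pp.
Hours worked: 0.62 × 4 = 2.48 pp.
Output growth = 3.3 + 7.002 = 10.302%.

10.302%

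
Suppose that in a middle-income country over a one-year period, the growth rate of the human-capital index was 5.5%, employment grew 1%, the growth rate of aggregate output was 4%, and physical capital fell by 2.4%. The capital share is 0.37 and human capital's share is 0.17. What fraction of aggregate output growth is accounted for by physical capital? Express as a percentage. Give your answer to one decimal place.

Physical capital contributed 0.37 × (-2.4) = -0.888 pp.
Share of growth = -0.888 / 4 × 100 = -22.2%.

Physical capital accounted for -22.2% of growth.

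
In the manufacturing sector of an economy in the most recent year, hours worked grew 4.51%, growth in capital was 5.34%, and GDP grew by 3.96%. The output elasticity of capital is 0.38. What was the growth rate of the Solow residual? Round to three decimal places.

-0.865%

Labor's share = 1 − 0.38 = 0.62.
Capital: 0.38 × 5.34 = 2.0292 pp.
Hours worked: 0.62 × 4.51 = 2.7962 pp.
TFP growth = 3.96 − 4.8254 = -0.8654%.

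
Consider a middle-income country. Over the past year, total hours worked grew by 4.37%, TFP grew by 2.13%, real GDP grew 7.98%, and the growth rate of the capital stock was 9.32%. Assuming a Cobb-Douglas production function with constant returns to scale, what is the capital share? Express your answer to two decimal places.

gY = gA + α·gK + (1−α)·gL, so gY − gA − gL = α(gK − gL).
7.98 − 2.13 − 4.37 = α × (9.32 − 4.37).
1.48 = 4.95 α, so α = 0.299.

0.30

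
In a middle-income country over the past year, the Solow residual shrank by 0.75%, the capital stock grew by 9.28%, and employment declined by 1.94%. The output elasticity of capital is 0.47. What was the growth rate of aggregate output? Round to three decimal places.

Labor's share = 1 − 0.47 = 0.53.
The capital stock: 0.47 × 9.28 = 4.3616 pp.
Employment: 0.53 × (-1.94) = -1.0282 pp.
Output growth = -0.75 + 3.3334 = 2.5834%.

Aggregate output growth was 2.583%.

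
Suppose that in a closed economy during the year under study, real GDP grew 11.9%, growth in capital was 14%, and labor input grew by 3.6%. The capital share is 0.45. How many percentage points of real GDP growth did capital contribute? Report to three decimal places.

Contribution = share × growth = 0.45 × 14 = 6.3 pp.

6.300 percentage points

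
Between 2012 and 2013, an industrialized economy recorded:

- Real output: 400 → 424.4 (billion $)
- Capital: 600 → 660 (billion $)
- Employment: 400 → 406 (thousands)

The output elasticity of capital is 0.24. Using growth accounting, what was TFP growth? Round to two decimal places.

2.56%

Real output growth = (424.4 − 400) / 400 = 6.1%.
Capital growth = (660 − 600) / 600 = 10%.
Employment growth = (406 − 400) / 400 = 1.5%.
Labor's share = 1 − 0.24 = 0.76.
Capital: 0.24 × 10 = 2.4 pp.
Employment: 0.76 × 1.5 = 1.14 pp.
TFP growth = 6.1 − 3.54 = 2.56%.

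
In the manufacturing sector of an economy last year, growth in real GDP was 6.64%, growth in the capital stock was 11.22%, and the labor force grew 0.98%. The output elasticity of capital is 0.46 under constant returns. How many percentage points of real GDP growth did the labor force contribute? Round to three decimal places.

Labor's share = 1 − 0.46 = 0.54.
Contribution = share × growth = 0.54 × 0.98 = 0.5292 pp.

0.529 pp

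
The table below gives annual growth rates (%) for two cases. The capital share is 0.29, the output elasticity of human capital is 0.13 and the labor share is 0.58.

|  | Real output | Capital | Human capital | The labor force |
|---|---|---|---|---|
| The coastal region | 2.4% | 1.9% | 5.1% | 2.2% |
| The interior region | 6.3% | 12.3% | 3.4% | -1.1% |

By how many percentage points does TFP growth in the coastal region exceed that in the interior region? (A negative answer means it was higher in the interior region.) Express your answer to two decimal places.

Labor's share = 1 − 0.29 − 0.13 = 0.58.
The coastal region: TFP = 2.4 − 0.551 − 0.663 − 1.276 = -0.09%.
The interior region: TFP = 6.3 − 3.567 − 0.442 + 0.638 = 2.929%.
Difference = -0.09 − (2.929) = -3.019 pp.

-3.02 percentage points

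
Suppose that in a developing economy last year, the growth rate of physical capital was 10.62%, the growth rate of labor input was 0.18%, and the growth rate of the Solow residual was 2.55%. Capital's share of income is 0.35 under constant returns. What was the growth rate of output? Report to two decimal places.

Output growth was 6.38%.

Labor's share = 1 − 0.35 = 0.65.
Physical capital: 0.35 × 10.62 = 3.717 pp.
Labor input: 0.65 × 0.18 = 0.117 pp.
Output growth = 2.55 + 3.834 = 6.384%.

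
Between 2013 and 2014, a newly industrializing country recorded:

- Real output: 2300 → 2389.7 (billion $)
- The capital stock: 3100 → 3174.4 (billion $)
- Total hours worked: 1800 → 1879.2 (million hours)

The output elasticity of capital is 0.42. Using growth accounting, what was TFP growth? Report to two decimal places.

Real output growth = (2389.7 − 2300) / 2300 = 3.9%.
The capital stock growth = (3174.4 − 3100) / 3100 = 2.4%.
Total hours worked growth = (1879.2 − 1800) / 1800 = 4.4%.
Labor's share = 1 − 0.42 = 0.58.
The capital stock: 0.42 × 2.4 = 1.008 pp.
Total hours worked: 0.58 × 4.4 = 2.552 pp.
TFP growth = 3.9 − 3.56 = 0.34%.

0.34%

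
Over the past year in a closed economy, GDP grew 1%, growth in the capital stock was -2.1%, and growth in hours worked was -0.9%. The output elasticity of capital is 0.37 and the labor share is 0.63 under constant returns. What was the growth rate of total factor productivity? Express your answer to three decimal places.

2.344%

Labor's share = 1 − 0.37 = 0.63.
The capital stock: 0.37 × (-2.1) = -0.777 pp.
Hours worked: 0.63 × (-0.9) = -0.567 pp.
TFP growth = 1 + 1.344 = 2.344%.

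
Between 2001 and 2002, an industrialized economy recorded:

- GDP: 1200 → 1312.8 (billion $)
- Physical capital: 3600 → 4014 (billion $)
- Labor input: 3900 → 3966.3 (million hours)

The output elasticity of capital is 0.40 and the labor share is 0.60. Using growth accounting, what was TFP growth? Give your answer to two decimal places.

GDP growth = (1312.8 − 1200) / 1200 = 9.4%.
Physical capital growth = (4014 − 3600) / 3600 = 11.5%.
Labor input growth = (3966.3 − 3900) / 3900 = 1.7%.
Labor's share = 1 − 0.4 = 0.6.
Physical capital: 0.4 × 11.5 = 4.6 pp.
Labor input: 0.6 × 1.7 = 1.02 pp.
TFP growth = 9.4 − 5.62 = 3.78%.

TFP grew 3.78%.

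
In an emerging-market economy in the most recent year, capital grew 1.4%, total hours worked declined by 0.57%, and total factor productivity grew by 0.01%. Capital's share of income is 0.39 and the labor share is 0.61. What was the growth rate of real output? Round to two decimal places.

0.21%

Labor's share = 1 − 0.39 = 0.61.
Capital: 0.39 × 1.4 = 0.546 pp.
Total hours worked: 0.61 × (-0.57) = -0.3477 pp.
Output growth = 0.01 + 0.1983 = 0.2083%.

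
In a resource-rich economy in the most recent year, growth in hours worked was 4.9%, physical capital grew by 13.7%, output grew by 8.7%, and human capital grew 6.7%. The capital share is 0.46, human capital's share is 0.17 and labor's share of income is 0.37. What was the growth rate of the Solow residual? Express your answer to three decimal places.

Labor's share = 1 − 0.46 − 0.17 = 0.37.
Physical capital: 0.46 × 13.7 = 6.302 pp.
Human capital: 0.17 × 6.7 = 1.139 pp.
Hours worked: 0.37 × 4.9 = 1.813 pp.
TFP growth = 8.7 − 9.254 = -0.554%.

-0.554%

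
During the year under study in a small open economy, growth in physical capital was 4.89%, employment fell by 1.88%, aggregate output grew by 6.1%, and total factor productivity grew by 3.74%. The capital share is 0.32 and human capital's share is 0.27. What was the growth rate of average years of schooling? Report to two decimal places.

Labor's share = 1 − 0.32 − 0.27 = 0.41.
gY = gA + 0.32×4.89 + 0.41×(-1.88) + 0.27×g.
0.27×g = 6.1 − 3.74 − 0.794 = 1.566.
g = 1.566 / 0.27 = 5.8%.

Average years of schooling growth was 5.80%.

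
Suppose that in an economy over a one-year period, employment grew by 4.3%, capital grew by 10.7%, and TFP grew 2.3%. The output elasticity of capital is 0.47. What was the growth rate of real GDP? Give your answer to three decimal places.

Labor's share = 1 − 0.47 = 0.53.
Capital: 0.47 × 10.7 = 5.029 pp.
Employment: 0.53 × 4.3 = 2.279 pp.
Output growth = 2.3 + 7.308 = 9.608%.

Real GDP grew 9.608%.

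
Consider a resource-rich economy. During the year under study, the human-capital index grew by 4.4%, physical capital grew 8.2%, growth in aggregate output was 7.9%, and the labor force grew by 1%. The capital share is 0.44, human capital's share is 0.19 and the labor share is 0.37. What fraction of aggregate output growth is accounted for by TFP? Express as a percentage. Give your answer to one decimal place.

Labor's share = 1 − 0.44 − 0.19 = 0.37.
Physical capital: 0.44 × 8.2 = 3.608 pp.
The human-capital index: 0.19 × 4.4 = 0.836 pp.
The labor force: 0.37 × 1 = 0.37 pp.
TFP growth = 7.9 − 4.814 = 3.086%.
TFP share of growth = 3.086 / 7.9 × 100 = 39.063%.

TFP accounted for 39.1% of growth.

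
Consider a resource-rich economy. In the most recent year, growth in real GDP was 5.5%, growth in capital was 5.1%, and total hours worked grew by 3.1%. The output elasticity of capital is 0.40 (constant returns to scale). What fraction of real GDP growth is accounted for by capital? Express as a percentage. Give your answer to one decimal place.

Capital contributed 0.4 × 5.1 = 2.04 pp.
Share of growth = 2.04 / 5.5 × 100 = 37.091%.

Capital accounted for 37.1% of growth.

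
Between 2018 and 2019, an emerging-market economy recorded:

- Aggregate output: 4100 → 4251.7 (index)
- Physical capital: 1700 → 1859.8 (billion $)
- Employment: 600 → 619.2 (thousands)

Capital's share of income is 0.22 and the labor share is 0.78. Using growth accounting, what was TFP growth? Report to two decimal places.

-0.86%

Aggregate output growth = (4251.7 − 4100) / 4100 = 3.7%.
Physical capital growth = (1859.8 − 1700) / 1700 = 9.4%.
Employment growth = (619.2 − 600) / 600 = 3.2%.
Labor's share = 1 − 0.22 = 0.78.
Physical capital: 0.22 × 9.4 = 2.068 pp.
Employment: 0.78 × 3.2 = 2.496 pp.
TFP growth = 3.7 − 4.564 = -0.864%.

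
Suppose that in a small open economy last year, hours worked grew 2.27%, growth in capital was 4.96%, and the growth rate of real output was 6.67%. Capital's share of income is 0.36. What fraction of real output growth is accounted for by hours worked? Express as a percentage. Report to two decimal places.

21.78%

Labor's share = 1 − 0.36 = 0.64.
Hours worked contributed 0.64 × 2.27 = 1.4528 pp.
Share of growth = 1.4528 / 6.67 × 100 = 21.7811%.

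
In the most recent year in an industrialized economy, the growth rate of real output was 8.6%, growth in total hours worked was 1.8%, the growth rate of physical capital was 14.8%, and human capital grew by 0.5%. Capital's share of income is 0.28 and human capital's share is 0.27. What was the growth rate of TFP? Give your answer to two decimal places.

Labor's share = 1 − 0.28 − 0.27 = 0.45.
Physical capital: 0.28 × 14.8 = 4.144 pp.
Human capital: 0.27 × 0.5 = 0.135 pp.
Total hours worked: 0.45 × 1.8 = 0.81 pp.
TFP growth = 8.6 − 5.089 = 3.511%.

3.51%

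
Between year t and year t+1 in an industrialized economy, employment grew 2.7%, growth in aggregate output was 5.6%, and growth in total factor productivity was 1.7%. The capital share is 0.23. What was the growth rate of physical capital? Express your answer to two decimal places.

Labor's share = 1 − 0.23 = 0.77.
gY = gA + 0.77×2.7 + 0.23×g.
0.23×g = 5.6 − 1.7 − 2.079 = 1.821.
g = 1.821 / 0.23 = 7.9174%.

Physical capital grew 7.92%.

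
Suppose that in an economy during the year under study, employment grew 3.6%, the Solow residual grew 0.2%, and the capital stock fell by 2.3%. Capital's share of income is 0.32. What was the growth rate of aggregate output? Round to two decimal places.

1.91%

Labor's share = 1 − 0.32 = 0.68.
The capital stock: 0.32 × (-2.3) = -0.736 pp.
Employment: 0.68 × 3.6 = 2.448 pp.
Output growth = 0.2 + 1.712 = 1.912%.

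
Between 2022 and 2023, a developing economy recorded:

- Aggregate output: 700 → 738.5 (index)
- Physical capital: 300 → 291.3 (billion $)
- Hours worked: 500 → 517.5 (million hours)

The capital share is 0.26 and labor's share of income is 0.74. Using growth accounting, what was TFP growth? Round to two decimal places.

TFP grew 3.66%.

Aggregate output growth = (738.5 − 700) / 700 = 5.5%.
Physical capital growth = (291.3 − 300) / 300 = -2.9%.
Hours worked growth = (517.5 − 500) / 500 = 3.5%.
Labor's share = 1 − 0.26 = 0.74.
Physical capital: 0.26 × (-2.9) = -0.754 pp.
Hours worked: 0.74 × 3.5 = 2.59 pp.
TFP growth = 5.5 − 1.836 = 3.664%.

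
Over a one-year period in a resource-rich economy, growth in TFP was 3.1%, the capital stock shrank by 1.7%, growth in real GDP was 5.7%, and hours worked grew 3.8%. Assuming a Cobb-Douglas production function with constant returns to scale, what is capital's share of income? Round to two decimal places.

gY = gA + α·gK + (1−α)·gL, so gY − gA − gL = α(gK − gL).
5.7 − 3.1 − 3.8 = α × (-1.7 − 3.8).
-1.2 = -5.5 α, so α = 0.2182.

Capital's share of income is 0.22.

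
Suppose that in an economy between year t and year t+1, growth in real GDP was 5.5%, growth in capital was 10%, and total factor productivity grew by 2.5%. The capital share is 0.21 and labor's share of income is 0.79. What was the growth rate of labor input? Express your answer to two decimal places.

Labor's share = 1 − 0.21 = 0.79.
gY = gA + 0.21×10 + 0.79×g.
0.79×g = 5.5 − 2.5 − 2.1 = 0.9.
g = 0.9 / 0.79 = 1.1392%.

Labor input growth was 1.14%.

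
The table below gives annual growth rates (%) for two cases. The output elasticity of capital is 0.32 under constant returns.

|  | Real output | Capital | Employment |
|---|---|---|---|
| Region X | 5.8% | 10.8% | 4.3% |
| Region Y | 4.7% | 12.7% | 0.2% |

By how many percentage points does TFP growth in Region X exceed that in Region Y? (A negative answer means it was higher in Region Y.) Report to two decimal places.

Labor's share = 1 − 0.32 = 0.68.
Region X: TFP = 5.8 − 3.456 − 2.924 = -0.58%.
Region Y: TFP = 4.7 − 4.064 − 0.136 = 0.5%.
Difference = -0.58 − (0.5) = -1.08 pp.

-1.08 percentage points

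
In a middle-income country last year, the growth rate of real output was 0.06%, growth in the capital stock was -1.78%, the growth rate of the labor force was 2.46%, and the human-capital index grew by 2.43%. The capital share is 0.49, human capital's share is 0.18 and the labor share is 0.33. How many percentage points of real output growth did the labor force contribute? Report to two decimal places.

Labor's share = 1 − 0.49 − 0.18 = 0.33.
Contribution = share × growth = 0.33 × 2.46 = 0.8118 pp.

0.81 pp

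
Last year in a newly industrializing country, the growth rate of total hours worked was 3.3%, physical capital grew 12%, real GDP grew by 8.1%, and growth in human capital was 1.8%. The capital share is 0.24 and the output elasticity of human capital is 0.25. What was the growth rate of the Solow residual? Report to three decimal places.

Labor's share = 1 − 0.24 − 0.25 = 0.51.
Physical capital: 0.24 × 12 = 2.88 pp.
Human capital: 0.25 × 1.8 = 0.45 pp.
Total hours worked: 0.51 × 3.3 = 1.683 pp.
TFP growth = 8.1 − 5.013 = 3.087%.

3.087%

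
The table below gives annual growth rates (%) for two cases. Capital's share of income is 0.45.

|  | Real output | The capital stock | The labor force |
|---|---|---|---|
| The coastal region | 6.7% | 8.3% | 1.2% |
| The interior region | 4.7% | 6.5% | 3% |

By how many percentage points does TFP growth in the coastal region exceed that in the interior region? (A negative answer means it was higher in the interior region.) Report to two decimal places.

2.18 percentage points

Labor's share = 1 − 0.45 = 0.55.
The coastal region: TFP = 6.7 − 3.735 − 0.66 = 2.305%.
The interior region: TFP = 4.7 − 2.925 − 1.65 = 0.125%.
Difference = 2.305 − (0.125) = 2.18 pp.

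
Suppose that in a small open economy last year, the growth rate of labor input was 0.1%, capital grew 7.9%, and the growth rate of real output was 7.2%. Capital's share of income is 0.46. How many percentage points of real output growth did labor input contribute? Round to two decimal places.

0.05 percentage points

Labor's share = 1 − 0.46 = 0.54.
Contribution = share × growth = 0.54 × 0.1 = 0.054 pp.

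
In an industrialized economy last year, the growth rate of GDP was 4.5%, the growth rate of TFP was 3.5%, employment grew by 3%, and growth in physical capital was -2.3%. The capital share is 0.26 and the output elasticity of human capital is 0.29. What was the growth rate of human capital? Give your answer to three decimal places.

0.855%

Labor's share = 1 − 0.26 − 0.29 = 0.45.
gY = gA + 0.26×(-2.3) + 0.45×3 + 0.29×g.
0.29×g = 4.5 − 3.5 − 0.752 = 0.248.
g = 0.248 / 0.29 = 0.85517%.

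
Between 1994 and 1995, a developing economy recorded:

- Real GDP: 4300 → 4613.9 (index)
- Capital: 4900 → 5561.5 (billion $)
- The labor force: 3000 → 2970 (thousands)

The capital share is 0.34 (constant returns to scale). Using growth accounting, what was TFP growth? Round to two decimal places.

Real GDP growth = (4613.9 − 4300) / 4300 = 7.3%.
Capital growth = (5561.5 − 4900) / 4900 = 13.5%.
The labor force growth = (2970 − 3000) / 3000 = -1%.
Labor's share = 1 − 0.34 = 0.66.
Capital: 0.34 × 13.5 = 4.59 pp.
The labor force: 0.66 × (-1) = -0.66 pp.
TFP growth = 7.3 − 3.93 = 3.37%.

TFP growth was 3.37%.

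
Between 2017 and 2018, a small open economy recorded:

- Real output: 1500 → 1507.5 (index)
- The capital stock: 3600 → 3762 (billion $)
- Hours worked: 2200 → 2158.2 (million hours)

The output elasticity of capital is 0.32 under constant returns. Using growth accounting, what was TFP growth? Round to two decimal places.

0.35%

Real output growth = (1507.5 − 1500) / 1500 = 0.5%.
The capital stock growth = (3762 − 3600) / 3600 = 4.5%.
Hours worked growth = (2158.2 − 2200) / 2200 = -1.9%.
Labor's share = 1 − 0.32 = 0.68.
The capital stock: 0.32 × 4.5 = 1.44 pp.
Hours worked: 0.68 × (-1.9) = -1.292 pp.
TFP growth = 0.5 − 0.148 = 0.352%.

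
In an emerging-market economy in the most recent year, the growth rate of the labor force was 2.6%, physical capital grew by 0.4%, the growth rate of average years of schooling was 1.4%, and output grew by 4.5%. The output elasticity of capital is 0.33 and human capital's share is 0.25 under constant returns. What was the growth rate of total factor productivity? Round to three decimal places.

Total factor productivity growth was 2.926%.

Labor's share = 1 − 0.33 − 0.25 = 0.42.
Physical capital: 0.33 × 0.4 = 0.132 pp.
Average years of schooling: 0.25 × 1.4 = 0.35 pp.
The labor force: 0.42 × 2.6 = 1.092 pp.
TFP growth = 4.5 − 1.574 = 2.926%.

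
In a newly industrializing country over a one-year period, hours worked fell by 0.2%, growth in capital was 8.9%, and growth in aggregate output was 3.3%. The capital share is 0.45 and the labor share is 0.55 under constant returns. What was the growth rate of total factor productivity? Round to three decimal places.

Labor's share = 1 − 0.45 = 0.55.
Capital: 0.45 × 8.9 = 4.005 pp.
Hours worked: 0.55 × (-0.2) = -0.11 pp.
TFP growth = 3.3 − 3.895 = -0.595%.

-0.595%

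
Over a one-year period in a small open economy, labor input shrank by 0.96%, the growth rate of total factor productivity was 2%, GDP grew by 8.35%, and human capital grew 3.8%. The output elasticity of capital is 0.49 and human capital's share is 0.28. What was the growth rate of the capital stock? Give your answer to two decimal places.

Labor's share = 1 − 0.49 − 0.28 = 0.23.
gY = gA + 0.28×3.8 + 0.23×(-0.96) + 0.49×g.
0.49×g = 8.35 − 2 − 0.8432 = 5.5068.
g = 5.5068 / 0.49 = 11.2384%.

The capital stock grew 11.24%.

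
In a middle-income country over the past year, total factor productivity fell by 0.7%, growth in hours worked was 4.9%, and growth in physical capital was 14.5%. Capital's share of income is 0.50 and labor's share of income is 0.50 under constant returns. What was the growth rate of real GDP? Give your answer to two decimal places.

9.00%

Labor's share = 1 − 0.5 = 0.5.
Physical capital: 0.5 × 14.5 = 7.25 pp.
Hours worked: 0.5 × 4.9 = 2.45 pp.
Output growth = -0.7 + 9.7 = 9%.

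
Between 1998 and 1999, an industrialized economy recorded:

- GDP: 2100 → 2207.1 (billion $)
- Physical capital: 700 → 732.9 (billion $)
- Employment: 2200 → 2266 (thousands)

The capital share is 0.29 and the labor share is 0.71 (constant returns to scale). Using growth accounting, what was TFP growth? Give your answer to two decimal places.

GDP growth = (2207.1 − 2100) / 2100 = 5.1%.
Physical capital growth = (732.9 − 700) / 700 = 4.7%.
Employment growth = (2266 − 2200) / 2200 = 3%.
Labor's share = 1 − 0.29 = 0.71.
Physical capital: 0.29 × 4.7 = 1.363 pp.
Employment: 0.71 × 3 = 2.13 pp.
TFP growth = 5.1 − 3.493 = 1.607%.

1.61%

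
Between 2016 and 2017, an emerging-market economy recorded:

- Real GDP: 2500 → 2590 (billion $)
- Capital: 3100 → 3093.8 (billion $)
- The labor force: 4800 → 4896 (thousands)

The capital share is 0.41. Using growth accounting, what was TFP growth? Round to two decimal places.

TFP grew 2.50%.

Real GDP growth = (2590 − 2500) / 2500 = 3.6%.
Capital growth = (3093.8 − 3100) / 3100 = -0.2%.
The labor force growth = (4896 − 4800) / 4800 = 2%.
Labor's share = 1 − 0.41 = 0.59.
Capital: 0.41 × (-0.2) = -0.082 pp.
The labor force: 0.59 × 2 = 1.18 pp.
TFP growth = 3.6 − 1.098 = 2.502%.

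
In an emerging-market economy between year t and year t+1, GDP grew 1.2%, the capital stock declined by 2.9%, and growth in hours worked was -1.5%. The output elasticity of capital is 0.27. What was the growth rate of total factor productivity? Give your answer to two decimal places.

Total factor productivity grew 3.08%.

Labor's share = 1 − 0.27 = 0.73.
The capital stock: 0.27 × (-2.9) = -0.783 pp.
Hours worked: 0.73 × (-1.5) = -1.095 pp.
TFP growth = 1.2 + 1.878 = 3.078%.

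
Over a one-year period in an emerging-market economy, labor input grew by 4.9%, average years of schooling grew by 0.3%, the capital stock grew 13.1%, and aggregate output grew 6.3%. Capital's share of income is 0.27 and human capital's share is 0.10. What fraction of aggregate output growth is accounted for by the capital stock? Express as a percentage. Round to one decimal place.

56.1%

The capital stock contributed 0.27 × 13.1 = 3.537 pp.
Share of growth = 3.537 / 6.3 × 100 = 56.143%.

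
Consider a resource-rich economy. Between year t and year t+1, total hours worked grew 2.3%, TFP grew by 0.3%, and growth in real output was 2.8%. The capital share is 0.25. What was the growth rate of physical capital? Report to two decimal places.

Labor's share = 1 − 0.25 = 0.75.
gY = gA + 0.75×2.3 + 0.25×g.
0.25×g = 2.8 − 0.3 − 1.725 = 0.775.
g = 0.775 / 0.25 = 3.1%.

Physical capital grew 3.10%.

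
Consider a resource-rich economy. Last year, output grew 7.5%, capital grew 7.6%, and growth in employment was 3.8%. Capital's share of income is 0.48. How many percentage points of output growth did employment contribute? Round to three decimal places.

1.976

Labor's share = 1 − 0.48 = 0.52.
Contribution = share × growth = 0.52 × 3.8 = 1.976 pp.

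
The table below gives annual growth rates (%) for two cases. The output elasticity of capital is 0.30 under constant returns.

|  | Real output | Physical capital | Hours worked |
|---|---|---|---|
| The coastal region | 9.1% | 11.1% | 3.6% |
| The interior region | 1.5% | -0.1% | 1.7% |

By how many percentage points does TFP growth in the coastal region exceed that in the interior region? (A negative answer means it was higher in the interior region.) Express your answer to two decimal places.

2.91 percentage points

Labor's share = 1 − 0.3 = 0.7.
The coastal region: TFP = 9.1 − 3.33 − 2.52 = 3.25%.
The interior region: TFP = 1.5 + 0.03 − 1.19 = 0.34%.
Difference = 3.25 − (0.34) = 2.91 pp.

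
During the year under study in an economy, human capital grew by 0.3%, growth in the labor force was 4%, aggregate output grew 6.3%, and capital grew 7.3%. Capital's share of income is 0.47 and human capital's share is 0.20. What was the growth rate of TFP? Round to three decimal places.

Labor's share = 1 − 0.47 − 0.2 = 0.33.
Capital: 0.47 × 7.3 = 3.431 pp.
Human capital: 0.2 × 0.3 = 0.06 pp.
The labor force: 0.33 × 4 = 1.32 pp.
TFP growth = 6.3 − 4.811 = 1.489%.

1.489%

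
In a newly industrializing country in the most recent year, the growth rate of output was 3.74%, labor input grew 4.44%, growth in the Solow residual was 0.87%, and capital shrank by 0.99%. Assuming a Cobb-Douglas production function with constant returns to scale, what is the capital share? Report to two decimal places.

gY = gA + α·gK + (1−α)·gL, so gY − gA − gL = α(gK − gL).
3.74 − 0.87 − 4.44 = α × (-0.99 − 4.44).
-1.57 = -5.43 α, so α = 0.2891.

The capital share is 0.29.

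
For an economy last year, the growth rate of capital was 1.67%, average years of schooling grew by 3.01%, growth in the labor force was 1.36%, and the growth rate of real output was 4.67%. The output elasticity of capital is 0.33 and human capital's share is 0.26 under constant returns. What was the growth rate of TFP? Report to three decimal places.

Labor's share = 1 − 0.33 − 0.26 = 0.41.
Capital: 0.33 × 1.67 = 0.5511 pp.
Average years of schooling: 0.26 × 3.01 = 0.7826 pp.
The labor force: 0.41 × 1.36 = 0.5576 pp.
TFP growth = 4.67 − 1.8913 = 2.7787%.

TFP grew 2.779%.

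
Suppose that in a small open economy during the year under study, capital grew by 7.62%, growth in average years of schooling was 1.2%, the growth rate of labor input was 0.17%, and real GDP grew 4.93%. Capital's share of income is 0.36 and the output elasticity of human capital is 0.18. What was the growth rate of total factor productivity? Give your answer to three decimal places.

1.893%

Labor's share = 1 − 0.36 − 0.18 = 0.46.
Capital: 0.36 × 7.62 = 2.7432 pp.
Average years of schooling: 0.18 × 1.2 = 0.216 pp.
Labor input: 0.46 × 0.17 = 0.0782 pp.
TFP growth = 4.93 − 3.0374 = 1.8926%.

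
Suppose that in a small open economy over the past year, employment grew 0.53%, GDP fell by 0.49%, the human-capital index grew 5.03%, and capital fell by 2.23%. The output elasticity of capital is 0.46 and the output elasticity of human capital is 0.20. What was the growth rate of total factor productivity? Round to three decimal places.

Labor's share = 1 − 0.46 − 0.2 = 0.34.
Capital: 0.46 × (-2.23) = -1.0258 pp.
The human-capital index: 0.2 × 5.03 = 1.006 pp.
Employment: 0.34 × 0.53 = 0.1802 pp.
TFP growth = -0.49 − 0.1604 = -0.6504%.

-0.650%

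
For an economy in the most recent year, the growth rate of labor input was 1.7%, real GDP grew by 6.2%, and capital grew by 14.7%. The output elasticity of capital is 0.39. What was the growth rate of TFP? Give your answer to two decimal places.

Labor's share = 1 − 0.39 = 0.61.
Capital: 0.39 × 14.7 = 5.733 pp.
Labor input: 0.61 × 1.7 = 1.037 pp.
TFP growth = 6.2 − 6.77 = -0.57%.

-0.57%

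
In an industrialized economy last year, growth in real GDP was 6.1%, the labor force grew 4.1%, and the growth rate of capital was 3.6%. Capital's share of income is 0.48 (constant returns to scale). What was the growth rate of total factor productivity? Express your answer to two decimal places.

Labor's share = 1 − 0.48 = 0.52.
Capital: 0.48 × 3.6 = 1.728 pp.
The labor force: 0.52 × 4.1 = 2.132 pp.
TFP growth = 6.1 − 3.86 = 2.24%.

2.24%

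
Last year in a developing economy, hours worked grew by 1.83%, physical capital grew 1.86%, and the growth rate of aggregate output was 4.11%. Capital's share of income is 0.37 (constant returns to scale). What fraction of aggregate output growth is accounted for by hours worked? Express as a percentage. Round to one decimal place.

Labor's share = 1 − 0.37 = 0.63.
Hours worked contributed 0.63 × 1.83 = 1.1529 pp.
Share of growth = 1.1529 / 4.11 × 100 = 28.051%.

28.1%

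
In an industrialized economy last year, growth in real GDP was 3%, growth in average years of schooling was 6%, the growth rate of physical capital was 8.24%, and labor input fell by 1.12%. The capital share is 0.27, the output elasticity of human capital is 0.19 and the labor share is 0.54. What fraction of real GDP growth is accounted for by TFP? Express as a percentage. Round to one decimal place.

Labor's share = 1 − 0.27 − 0.19 = 0.54.
Physical capital: 0.27 × 8.24 = 2.2248 pp.
Average years of schooling: 0.19 × 6 = 1.14 pp.
Labor input: 0.54 × (-1.12) = -0.6048 pp.
TFP growth = 3 − 2.76 = 0.24%.
TFP share of growth = 0.24 / 3 × 100 = 8%.

TFP accounted for 8.0% of growth.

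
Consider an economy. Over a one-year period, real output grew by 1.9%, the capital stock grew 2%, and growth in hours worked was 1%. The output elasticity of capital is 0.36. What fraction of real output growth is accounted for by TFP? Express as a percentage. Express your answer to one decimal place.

Labor's share = 1 − 0.36 = 0.64.
The capital stock: 0.36 × 2 = 0.72 pp.
Hours worked: 0.64 × 1 = 0.64 pp.
TFP growth = 1.9 − 1.36 = 0.54%.
TFP share of growth = 0.54 / 1.9 × 100 = 28.421%.

28.4%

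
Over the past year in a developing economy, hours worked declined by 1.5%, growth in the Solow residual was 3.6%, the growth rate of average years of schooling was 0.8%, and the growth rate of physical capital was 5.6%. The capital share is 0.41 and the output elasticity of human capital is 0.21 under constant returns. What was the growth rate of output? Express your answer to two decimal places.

Labor's share = 1 − 0.41 − 0.21 = 0.38.
Physical capital: 0.41 × 5.6 = 2.296 pp.
Average years of schooling: 0.21 × 0.8 = 0.168 pp.
Hours worked: 0.38 × (-1.5) = -0.57 pp.
Output growth = 3.6 + 1.894 = 5.494%.

5.49%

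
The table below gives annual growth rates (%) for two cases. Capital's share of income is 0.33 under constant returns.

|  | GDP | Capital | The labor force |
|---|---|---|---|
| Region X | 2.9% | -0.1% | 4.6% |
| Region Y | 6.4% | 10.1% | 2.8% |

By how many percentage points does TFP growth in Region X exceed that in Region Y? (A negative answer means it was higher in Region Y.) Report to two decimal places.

-1.34 percentage points

Labor's share = 1 − 0.33 = 0.67.
Region X: TFP = 2.9 + 0.033 − 3.082 = -0.149%.
Region Y: TFP = 6.4 − 3.333 − 1.876 = 1.191%.
Difference = -0.149 − (1.191) = -1.34 pp.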